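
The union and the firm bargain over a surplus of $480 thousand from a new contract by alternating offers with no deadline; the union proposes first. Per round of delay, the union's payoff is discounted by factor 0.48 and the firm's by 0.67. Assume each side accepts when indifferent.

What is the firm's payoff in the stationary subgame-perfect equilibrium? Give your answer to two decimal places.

Let x be the union's share when the union proposes and y be the firm's share when the firm proposes.
The firm accepts iff offered ≥ 0.67·y, so x = 480 − 0.67y. Symmetrically y = 480 − 0.48x.
Substituting: x = 480 − 0.67(480 − 0.48x), giving x(1 − 0.48·0.67) = 480(1 − 0.67).
So x = 480 × 0.33 / 0.6784 ≈ 233.4906, and the firm receives 480 − x ≈ 246.5094.

246.51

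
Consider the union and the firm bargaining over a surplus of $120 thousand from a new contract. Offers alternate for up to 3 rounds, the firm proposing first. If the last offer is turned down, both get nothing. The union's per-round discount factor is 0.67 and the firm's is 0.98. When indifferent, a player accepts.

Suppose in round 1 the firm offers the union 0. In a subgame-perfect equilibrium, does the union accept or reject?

Reject

Round 3 (the firm proposes): rejection yields 0 for the union; the firm offers 0 and keeps 120.
Round 2 (the union proposes): the firm can get 120 next round, worth 0.98 × 120 = 117.6 now. The union offers 117.6 and keeps 120 − 117.6 = 2.4.
So by rejecting in round 1, the union gets 2.4 next round, worth 0.67 × 2.4 = 1.608 now.
Offer 0 < 1.608, so the union rejects.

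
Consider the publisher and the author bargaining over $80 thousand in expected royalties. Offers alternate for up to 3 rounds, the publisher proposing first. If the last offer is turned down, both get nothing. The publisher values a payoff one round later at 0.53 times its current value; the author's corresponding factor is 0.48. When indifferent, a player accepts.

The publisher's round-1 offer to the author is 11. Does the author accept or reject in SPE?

Reject

Round 3 (the publisher proposes): rejection yields 0 for the author; the publisher offers 0 and keeps 80.
Round 2 (the author proposes): the publisher can get 80 next round, worth 0.53 × 80 = 42.4 now; the author offers that and keeps 37.6.
So by rejecting in round 1, the author gets 37.6 next round, worth 0.48 × 37.6 = 18.048 now.
Offer 11 < 18.048, so the author rejects.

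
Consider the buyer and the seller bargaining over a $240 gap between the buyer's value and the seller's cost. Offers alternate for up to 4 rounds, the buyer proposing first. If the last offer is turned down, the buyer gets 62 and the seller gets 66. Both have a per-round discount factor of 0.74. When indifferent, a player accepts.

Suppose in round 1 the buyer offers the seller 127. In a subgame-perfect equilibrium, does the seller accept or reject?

Accept

Work out the seller's continuation value if the offer is rejected.
Round 4 (the seller proposes): the buyer gets 62 if talks fail, so the seller offers 62 and keeps 178.
Round 3 (the buyer proposes): the seller can get 178 next round, worth 0.74 × 178 = 131.72 now. The buyer offers 131.72 and keeps 240 − 131.72 = 108.28.
Round 2 (the seller proposes): the buyer can get 108.28 next round, worth 0.74 × 108.28 = 80.1272 now, so the seller offers 80.1272, keeping 159.8728.
So by rejecting in round 1, the seller gets 159.8728 next round, worth 0.74 × 159.8728 = 118.305872 now.
Offer 127 ≥ 118.305872, so the seller accepts.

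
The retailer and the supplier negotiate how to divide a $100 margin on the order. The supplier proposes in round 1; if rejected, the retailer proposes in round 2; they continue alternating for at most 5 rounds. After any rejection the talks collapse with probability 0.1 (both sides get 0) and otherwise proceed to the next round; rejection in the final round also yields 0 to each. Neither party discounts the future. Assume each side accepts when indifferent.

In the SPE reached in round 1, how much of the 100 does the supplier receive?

Round 5 (the supplier proposes): the retailer will accept anything ≥ 0, so the supplier offers 0 and keeps 100.
Round 4 (the retailer proposes): rejecting gives the supplier an expected 0.9 × 100 = 90. The retailer offers 90 and keeps 100 − 90 = 10.
Round 3 (the supplier proposes): rejecting gives the retailer an expected 0.9 × 10 = 9. The supplier offers 9 and keeps 100 − 9 = 91.
Round 2 (the retailer proposes): rejecting gives the supplier an expected 0.9 × 91 = 81.9; the retailer offers that and keeps 18.1.
Round 1 (the supplier proposes): rejecting gives the retailer an expected 0.9 × 18.1 = 16.29. The supplier offers 16.29 and keeps 100 − 16.29 = 83.71.

83.71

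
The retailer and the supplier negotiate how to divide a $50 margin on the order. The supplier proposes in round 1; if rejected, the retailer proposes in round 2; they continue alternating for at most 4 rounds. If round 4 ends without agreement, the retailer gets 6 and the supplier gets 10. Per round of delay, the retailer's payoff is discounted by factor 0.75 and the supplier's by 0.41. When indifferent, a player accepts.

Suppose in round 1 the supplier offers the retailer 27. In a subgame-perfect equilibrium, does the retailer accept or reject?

Reject

Work out the retailer's continuation value if the offer is rejected.
Round 4 (the retailer proposes): the supplier gets 10 if talks fail, so the retailer offers 10 and keeps 40.
Round 3 (the supplier proposes): the retailer can get 40 next round, worth 0.75 × 40 = 30 now. The supplier offers 30 and keeps 50 − 30 = 20.
Round 2 (the retailer proposes): the supplier can get 20 next round, worth 0.41 × 20 = 8.2 now. The retailer offers 8.2 and keeps 50 − 8.2 = 41.8.
So by rejecting in round 1, the retailer gets 41.8 next round, worth 0.75 × 41.8 = 31.35 now.
Offer 27 < 31.35, so the retailer rejects.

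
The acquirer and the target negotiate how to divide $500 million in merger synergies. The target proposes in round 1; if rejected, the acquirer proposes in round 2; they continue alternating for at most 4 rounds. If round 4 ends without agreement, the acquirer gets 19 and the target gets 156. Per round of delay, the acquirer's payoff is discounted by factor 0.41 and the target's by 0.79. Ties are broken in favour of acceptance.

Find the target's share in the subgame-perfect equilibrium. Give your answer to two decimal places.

411.27

By backward induction:
Round 4 (the acquirer proposes): the target gets 156 if talks fail, so the acquirer offers 156 and keeps 344.
Round 3 (the target proposes): the acquirer can get 344 next round, worth 0.41 × 344 = 141.04 now. The target offers 141.04 and keeps 500 − 141.04 = 358.96.
Round 2 (the acquirer proposes): the target can get 358.96 next round, worth 0.79 × 358.96 = 283.5784 now; the acquirer offers that and keeps 216.4216.
Round 1 (the target proposes): the acquirer can get 216.4216 next round, worth 0.41 × 216.4216 = 88.732856 now; the target offers that and keeps 411.267144.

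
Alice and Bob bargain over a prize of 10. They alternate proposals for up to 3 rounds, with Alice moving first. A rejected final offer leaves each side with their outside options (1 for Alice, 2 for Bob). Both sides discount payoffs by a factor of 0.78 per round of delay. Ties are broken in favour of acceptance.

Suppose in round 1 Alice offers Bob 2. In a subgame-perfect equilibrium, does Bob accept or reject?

Reject

Round 3 (Alice proposes): Bob gets 2 if talks fail, so Alice offers 2 and keeps 8.
Round 2 (Bob proposes): Alice can get 8 next round, worth 0.78 × 8 = 6.24 now; Bob offers that and keeps 3.76.
So by rejecting in round 1, Bob gets 3.76 next round, worth 0.78 × 3.76 = 2.9328 now.
Offer 2 < 2.9328, so Bob rejects.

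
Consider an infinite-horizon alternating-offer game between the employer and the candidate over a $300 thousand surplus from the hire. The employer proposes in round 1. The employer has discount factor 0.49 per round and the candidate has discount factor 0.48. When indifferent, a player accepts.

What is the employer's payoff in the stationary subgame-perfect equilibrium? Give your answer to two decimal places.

Let x be the employer's share when the employer proposes and y be the candidate's share when the candidate proposes.
The candidate accepts iff offered ≥ 0.48·y, so x = 300 − 0.48y. Symmetrically y = 300 − 0.49x.
Substituting: x = 300 − 0.48(300 − 0.49x), giving x(1 − 0.49·0.48) = 300(1 − 0.48).
So x = 300 × 0.52 / 0.7648 ≈ 203.9749, and the candidate receives 300 − x ≈ 96.0251.

203.97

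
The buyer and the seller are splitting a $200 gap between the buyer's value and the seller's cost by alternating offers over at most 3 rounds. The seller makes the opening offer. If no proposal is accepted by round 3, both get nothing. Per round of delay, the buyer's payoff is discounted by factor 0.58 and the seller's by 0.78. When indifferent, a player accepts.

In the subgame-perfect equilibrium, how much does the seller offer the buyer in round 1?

25.52

Solve by backward induction from round 3.
Round 3 (the seller proposes): the buyer will accept anything ≥ 0, so the seller offers 0 and keeps 200.
Round 2 (the buyer proposes): the seller can get 200 next round, worth 0.78 × 200 = 156 now, so the buyer offers 156, keeping 44.
Round 1 (the seller proposes): the buyer can get 44 next round, worth 0.58 × 44 = 25.52 now; the seller offers that and keeps 174.48.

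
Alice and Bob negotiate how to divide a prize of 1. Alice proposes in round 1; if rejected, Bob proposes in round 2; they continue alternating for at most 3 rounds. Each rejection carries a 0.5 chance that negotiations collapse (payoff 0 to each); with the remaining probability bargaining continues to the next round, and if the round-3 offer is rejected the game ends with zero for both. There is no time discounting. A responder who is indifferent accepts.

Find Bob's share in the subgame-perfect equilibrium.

Round 3 (Alice proposes): Bob will accept anything ≥ 0, so Alice offers 0 and keeps 1.
Round 2 (Bob proposes): rejecting gives Alice an expected 0.5 × 1 = 0.5. Bob offers 0.5 and keeps 1 − 0.5 = 0.5.
Round 1 (Alice proposes): rejecting gives Bob an expected 0.5 × 0.5 = 0.25. Alice offers 0.25 and keeps 1 − 0.25 = 0.75.

0.25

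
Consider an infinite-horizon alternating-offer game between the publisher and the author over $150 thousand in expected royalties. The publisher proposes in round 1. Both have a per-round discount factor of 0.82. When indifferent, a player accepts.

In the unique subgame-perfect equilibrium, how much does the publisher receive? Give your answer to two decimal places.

82.42

When the publisher proposes, the author accepts any offer worth at least 0.82 times what the author would get by proposing next round; and vice versa.
This gives x = 150 − 0.82y and y = 150 − 0.82x, where x and y are each side's share when it proposes.
Hence (1 − 0.82·0.82)x = 150(1 − 0.82), i.e. 0.3276·x = 27.
x ≈ 82.4176; the author's share is 150 − x ≈ 67.5824.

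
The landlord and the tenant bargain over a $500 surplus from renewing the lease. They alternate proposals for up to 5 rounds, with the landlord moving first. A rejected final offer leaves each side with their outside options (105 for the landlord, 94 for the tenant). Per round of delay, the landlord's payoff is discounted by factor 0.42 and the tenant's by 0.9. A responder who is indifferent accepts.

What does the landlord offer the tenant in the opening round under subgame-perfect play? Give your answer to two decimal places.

By backward induction:
Round 5 (the landlord proposes): the tenant gets 94 if talks fail, so the landlord offers 94 and keeps 406.
Round 4 (the tenant proposes): the landlord can get 406 next round, worth 0.42 × 406 = 170.52 now; the tenant offers that and keeps 329.48.
Round 3 (the landlord proposes): the tenant can get 329.48 next round, worth 0.9 × 329.48 = 296.532 now, so the landlord offers 296.532, keeping 203.468.
Round 2 (the tenant proposes): the landlord can get 203.468 next round, worth 0.42 × 203.468 = 85.45656 now; the tenant offers that and keeps 414.54344.
Round 1 (the landlord proposes): the tenant can get 414.54344 next round, worth 0.9 × 414.54344 = 373.089096 now; the landlord offers that and keeps 126.910904.

373.09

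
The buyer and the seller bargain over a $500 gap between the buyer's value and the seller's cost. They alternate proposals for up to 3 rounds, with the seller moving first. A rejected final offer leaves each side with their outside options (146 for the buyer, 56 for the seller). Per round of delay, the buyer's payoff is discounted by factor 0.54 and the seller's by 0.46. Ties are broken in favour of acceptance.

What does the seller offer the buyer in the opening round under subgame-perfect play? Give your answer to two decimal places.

Round 3 (the seller proposes): the buyer gets 146 if talks fail, so the seller offers 146 and keeps 354.
Round 2 (the buyer proposes): the seller can get 354 next round, worth 0.46 × 354 = 162.84 now, so the buyer offers 162.84, keeping 337.16.
Round 1 (the seller proposes): the buyer can get 337.16 next round, worth 0.54 × 337.16 = 182.0664 now; the seller offers that and keeps 317.9336.

182.07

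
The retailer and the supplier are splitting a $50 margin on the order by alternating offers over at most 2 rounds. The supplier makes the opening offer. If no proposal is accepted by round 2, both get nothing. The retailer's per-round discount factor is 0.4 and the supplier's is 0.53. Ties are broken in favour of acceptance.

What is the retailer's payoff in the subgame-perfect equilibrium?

20

By backward induction:
Round 2 (the retailer proposes): the supplier will accept anything ≥ 0, so the retailer offers 0 and keeps 50.
Round 1 (the supplier proposes): the retailer can get 50 next round, worth 0.4 × 50 = 20 now, so the supplier offers 20, keeping 30.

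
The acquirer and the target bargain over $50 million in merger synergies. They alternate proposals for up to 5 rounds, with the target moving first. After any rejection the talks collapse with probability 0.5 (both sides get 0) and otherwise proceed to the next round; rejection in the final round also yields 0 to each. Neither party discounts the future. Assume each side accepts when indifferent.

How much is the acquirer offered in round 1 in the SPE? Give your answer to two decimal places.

Round 5 (the target proposes): rejection yields 0 for the acquirer; the target offers 0 and keeps 50.
Round 4 (the acquirer proposes): rejecting gives the target an expected 0.5 × 50 = 25. The acquirer offers 25 and keeps 50 − 25 = 25.
Round 3 (the target proposes): rejecting gives the acquirer an expected 0.5 × 25 = 12.5; the target offers that and keeps 37.5.
Round 2 (the acquirer proposes): rejecting gives the target an expected 0.5 × 37.5 = 18.75; the acquirer offers that and keeps 31.25.
Round 1 (the target proposes): rejecting gives the acquirer an expected 0.5 × 31.25 = 15.625; the target offers that and keeps 34.375.

15.63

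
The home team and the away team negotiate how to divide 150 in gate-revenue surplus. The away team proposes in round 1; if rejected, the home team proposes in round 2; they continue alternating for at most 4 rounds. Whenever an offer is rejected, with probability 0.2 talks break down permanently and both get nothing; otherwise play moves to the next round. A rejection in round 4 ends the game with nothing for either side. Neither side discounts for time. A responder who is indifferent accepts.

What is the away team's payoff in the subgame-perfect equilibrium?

Round 4 (the home team proposes): the away team will accept anything ≥ 0, so the home team offers 0 and keeps 150.
Round 3 (the away team proposes): rejecting gives the home team an expected 0.8 × 150 = 120, so the away team offers 120, keeping 30.
Round 2 (the home team proposes): rejecting gives the away team an expected 0.8 × 30 = 24; the home team offers that and keeps 126.
Round 1 (the away team proposes): rejecting gives the home team an expected 0.8 × 126 = 100.8, so the away team offers 100.8, keeping 49.2.

49.2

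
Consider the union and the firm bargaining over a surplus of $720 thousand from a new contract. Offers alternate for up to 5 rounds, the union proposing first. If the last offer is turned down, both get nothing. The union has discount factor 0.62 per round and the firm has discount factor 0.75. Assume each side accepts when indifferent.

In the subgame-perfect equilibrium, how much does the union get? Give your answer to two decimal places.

419.38

Work backward from the last round.
Round 5 (the union proposes): the firm will accept anything ≥ 0, so the union offers 0 and keeps 720.
Round 4 (the firm proposes): the union can get 720 next round, worth 0.62 × 720 = 446.4 now; the firm offers that and keeps 273.6.
Round 3 (the union proposes): the firm can get 273.6 next round, worth 0.75 × 273.6 = 205.2 now. The union offers 205.2 and keeps 720 − 205.2 = 514.8.
Round 2 (the firm proposes): the union can get 514.8 next round, worth 0.62 × 514.8 = 319.176 now. The firm offers 319.176 and keeps 720 − 319.176 = 400.824.
Round 1 (the union proposes): the firm can get 400.824 next round, worth 0.75 × 400.824 = 300.618 now; the union offers that and keeps 419.382.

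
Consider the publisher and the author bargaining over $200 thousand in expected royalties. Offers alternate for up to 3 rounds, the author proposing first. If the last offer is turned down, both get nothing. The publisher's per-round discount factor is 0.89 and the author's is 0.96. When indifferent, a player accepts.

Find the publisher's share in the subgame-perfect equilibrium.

Round 3 (the author proposes): the publisher will accept anything ≥ 0, so the author offers 0 and keeps 200.
Round 2 (the publisher proposes): the author can get 200 next round, worth 0.96 × 200 = 192 now, so the publisher offers 192, keeping 8.
Round 1 (the author proposes): the publisher can get 8 next round, worth 0.89 × 8 = 7.12 now; the author offers that and keeps 192.88.

7.12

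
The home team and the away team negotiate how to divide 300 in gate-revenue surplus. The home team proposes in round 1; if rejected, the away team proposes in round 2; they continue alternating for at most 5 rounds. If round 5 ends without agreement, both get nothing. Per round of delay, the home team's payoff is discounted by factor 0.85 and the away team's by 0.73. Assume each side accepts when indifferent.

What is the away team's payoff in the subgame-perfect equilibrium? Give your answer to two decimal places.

53.23

Round 5 (the home team proposes): rejection yields 0 for the away team; the home team offers 0 and keeps 300.
Round 4 (the away team proposes): the home team can get 300 next round, worth 0.85 × 300 = 255 now, so the away team offers 255, keeping 45.
Round 3 (the home team proposes): the away team can get 45 next round, worth 0.73 × 45 = 32.85 now; the home team offers that and keeps 267.15.
Round 2 (the away team proposes): the home team can get 267.15 next round, worth 0.85 × 267.15 = 227.0775 now. The away team offers 227.0775 and keeps 300 − 227.0775 = 72.9225.
Round 1 (the home team proposes): the away team can get 72.9225 next round, worth 0.73 × 72.9225 = 53.233425 now. The home team offers 53.233425 and keeps 300 − 53.233425 = 246.766575.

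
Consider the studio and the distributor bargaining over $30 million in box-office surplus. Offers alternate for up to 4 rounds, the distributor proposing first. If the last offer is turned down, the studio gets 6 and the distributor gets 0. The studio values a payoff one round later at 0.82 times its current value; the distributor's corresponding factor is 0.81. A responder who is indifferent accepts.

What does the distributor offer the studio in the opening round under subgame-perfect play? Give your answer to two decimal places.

Work backward from the last round.
Round 4 (the studio proposes): the distributor will accept anything ≥ 0, so the studio offers 0 and keeps 30.
Round 3 (the distributor proposes): the studio can get 30 next round, worth 0.82 × 30 = 24.6 now; the distributor offers that and keeps 5.4.
Round 2 (the studio proposes): the distributor can get 5.4 next round, worth 0.81 × 5.4 = 4.374 now; the studio offers that and keeps 25.626.
Round 1 (the distributor proposes): the studio can get 25.626 next round, worth 0.82 × 25.626 = 21.01332 now; the distributor offers that and keeps 8.98668.

21.01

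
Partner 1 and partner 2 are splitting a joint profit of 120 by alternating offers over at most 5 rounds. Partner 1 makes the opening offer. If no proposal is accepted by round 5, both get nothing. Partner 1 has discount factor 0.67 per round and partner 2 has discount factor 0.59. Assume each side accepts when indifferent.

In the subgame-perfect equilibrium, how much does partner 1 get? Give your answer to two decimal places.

87.40

Round 5 (partner 1 proposes): rejection yields 0 for partner 2; partner 1 offers 0 and keeps 120.
Round 4 (partner 2 proposes): partner 1 can get 120 next round, worth 0.67 × 120 = 80.4 now, so partner 2 offers 80.4, keeping 39.6.
Round 3 (partner 1 proposes): partner 2 can get 39.6 next round, worth 0.59 × 39.6 = 23.364 now, so partner 1 offers 23.364, keeping 96.636.
Round 2 (partner 2 proposes): partner 1 can get 96.636 next round, worth 0.67 × 96.636 = 64.74612 now; partner 2 offers that and keeps 55.25388.
Round 1 (partner 1 proposes): partner 2 can get 55.25388 next round, worth 0.59 × 55.25388 = 32.5997892 now. Partner 1 offers 32.5997892 and keeps 120 − 32.5997892 = 87.4002108.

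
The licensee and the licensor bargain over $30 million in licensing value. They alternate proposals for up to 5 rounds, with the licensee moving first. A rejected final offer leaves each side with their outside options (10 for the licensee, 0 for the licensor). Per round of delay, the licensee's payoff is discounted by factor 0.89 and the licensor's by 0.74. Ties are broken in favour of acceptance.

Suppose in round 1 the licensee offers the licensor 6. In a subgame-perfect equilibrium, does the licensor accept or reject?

Accept

Round 5 (the licensee proposes): the licensor will accept anything ≥ 0, so the licensee offers 0 and keeps 30.
Round 4 (the licensor proposes): the licensee can get 30 next round, worth 0.89 × 30 = 26.7 now; the licensor offers that and keeps 3.3.
Round 3 (the licensee proposes): the licensor can get 3.3 next round, worth 0.74 × 3.3 = 2.442 now; the licensee offers that and keeps 27.558.
Round 2 (the licensor proposes): the licensee can get 27.558 next round, worth 0.89 × 27.558 = 24.52662 now; the licensor offers that and keeps 5.47338.
So by rejecting in round 1, the licensor gets 5.47338 next round, worth 0.74 × 5.47338 = 4.0503012 now.
Offer 6 ≥ 4.0503012, so the licensor accepts.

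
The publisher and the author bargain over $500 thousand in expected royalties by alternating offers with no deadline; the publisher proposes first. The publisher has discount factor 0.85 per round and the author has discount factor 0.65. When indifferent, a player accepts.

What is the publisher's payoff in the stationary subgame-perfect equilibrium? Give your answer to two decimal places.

391.06

Let x be the publisher's share when the publisher proposes and y be the author's share when the author proposes.
The author accepts iff offered ≥ 0.65·y, so x = 500 − 0.65y. Symmetrically y = 500 − 0.85x.
Substituting: x = 500 − 0.65(500 − 0.85x), giving x(1 − 0.85·0.65) = 500(1 − 0.65).
So x = 500 × 0.35 / 0.4475 ≈ 391.0615, and the author receives 500 − x ≈ 108.9385.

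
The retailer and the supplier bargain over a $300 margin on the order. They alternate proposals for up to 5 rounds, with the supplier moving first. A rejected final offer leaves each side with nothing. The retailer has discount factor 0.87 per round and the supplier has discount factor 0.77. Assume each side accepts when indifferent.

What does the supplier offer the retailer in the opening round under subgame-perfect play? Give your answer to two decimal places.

100.24

Solve by backward induction from round 5.
Round 5 (the supplier proposes): rejection yields 0 for the retailer; the supplier offers 0 and keeps 300.
Round 4 (the retailer proposes): the supplier can get 300 next round, worth 0.77 × 300 = 231 now. The retailer offers 231 and keeps 300 − 231 = 69.
Round 3 (the supplier proposes): the retailer can get 69 next round, worth 0.87 × 69 = 60.03 now, so the supplier offers 60.03, keeping 239.97.
Round 2 (the retailer proposes): the supplier can get 239.97 next round, worth 0.77 × 239.97 = 184.7769 now, so the retailer offers 184.7769, keeping 115.2231.
Round 1 (the supplier proposes): the retailer can get 115.2231 next round, worth 0.87 × 115.2231 = 100.244097 now. The supplier offers 100.244097 and keeps 300 − 100.244097 = 199.755903.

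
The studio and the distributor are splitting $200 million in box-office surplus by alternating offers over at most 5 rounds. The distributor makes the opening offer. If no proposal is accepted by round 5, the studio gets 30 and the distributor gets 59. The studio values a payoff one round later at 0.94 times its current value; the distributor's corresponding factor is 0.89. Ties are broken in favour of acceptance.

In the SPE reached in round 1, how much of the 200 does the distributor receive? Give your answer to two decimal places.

Round 5 (the distributor proposes): the studio gets 30 if talks fail, so the distributor offers 30 and keeps 170.
Round 4 (the studio proposes): the distributor can get 170 next round, worth 0.89 × 170 = 151.3 now, so the studio offers 151.3, keeping 48.7.
Round 3 (the distributor proposes): the studio can get 48.7 next round, worth 0.94 × 48.7 = 45.778 now; the distributor offers that and keeps 154.222.
Round 2 (the studio proposes): the distributor can get 154.222 next round, worth 0.89 × 154.222 = 137.25758 now, so the studio offers 137.25758, keeping 62.74242.
Round 1 (the distributor proposes): the studio can get 62.74242 next round, worth 0.94 × 62.74242 = 58.9778748 now, so the distributor offers 58.9778748, keeping 141.0221252.

141.02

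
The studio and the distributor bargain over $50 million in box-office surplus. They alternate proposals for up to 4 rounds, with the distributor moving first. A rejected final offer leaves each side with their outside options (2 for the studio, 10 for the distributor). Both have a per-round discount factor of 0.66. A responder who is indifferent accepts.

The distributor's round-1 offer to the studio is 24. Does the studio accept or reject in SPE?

Round 4 (the studio proposes): the distributor gets 10 if talks fail, so the studio offers 10 and keeps 40.
Round 3 (the distributor proposes): the studio can get 40 next round, worth 0.66 × 40 = 26.4 now, so the distributor offers 26.4, keeping 23.6.
Round 2 (the studio proposes): the distributor can get 23.6 next round, worth 0.66 × 23.6 = 15.576 now; the studio offers that and keeps 34.424.
So by rejecting in round 1, the studio gets 34.424 next round, worth 0.66 × 34.424 = 22.71984 now.
Offer 24 ≥ 22.71984, so the studio accepts.

Accept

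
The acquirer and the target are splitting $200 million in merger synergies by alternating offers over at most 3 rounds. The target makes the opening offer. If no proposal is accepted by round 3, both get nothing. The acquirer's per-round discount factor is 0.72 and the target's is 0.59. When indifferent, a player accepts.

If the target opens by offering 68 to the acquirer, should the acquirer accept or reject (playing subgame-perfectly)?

Round 3 (the target proposes): rejection yields 0 for the acquirer; the target offers 0 and keeps 200.
Round 2 (the acquirer proposes): the target can get 200 next round, worth 0.59 × 200 = 118 now, so the acquirer offers 118, keeping 82.
So by rejecting in round 1, the acquirer gets 82 next round, worth 0.72 × 82 = 59.04 now.
Offer 68 ≥ 59.04, so the acquirer accepts.

Accept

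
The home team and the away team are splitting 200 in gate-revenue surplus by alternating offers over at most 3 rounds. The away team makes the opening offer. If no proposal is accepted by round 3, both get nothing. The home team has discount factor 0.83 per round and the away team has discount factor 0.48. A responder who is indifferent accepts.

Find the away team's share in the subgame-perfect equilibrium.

113.68

Work backward from the last round.
Round 3 (the away team proposes): the home team will accept anything ≥ 0, so the away team offers 0 and keeps 200.
Round 2 (the home team proposes): the away team can get 200 next round, worth 0.48 × 200 = 96 now; the home team offers that and keeps 104.
Round 1 (the away team proposes): the home team can get 104 next round, worth 0.83 × 104 = 86.32 now, so the away team offers 86.32, keeping 113.68.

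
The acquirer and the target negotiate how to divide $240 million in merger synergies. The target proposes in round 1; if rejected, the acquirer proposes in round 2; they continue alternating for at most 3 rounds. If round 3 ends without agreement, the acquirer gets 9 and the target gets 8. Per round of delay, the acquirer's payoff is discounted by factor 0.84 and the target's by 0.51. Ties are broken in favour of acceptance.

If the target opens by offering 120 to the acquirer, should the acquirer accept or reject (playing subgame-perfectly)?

Accept

Round 3 (the target proposes): the acquirer gets 9 if talks fail, so the target offers 9 and keeps 231.
Round 2 (the acquirer proposes): the target can get 231 next round, worth 0.51 × 231 = 117.81 now; the acquirer offers that and keeps 122.19.
So by rejecting in round 1, the acquirer gets 122.19 next round, worth 0.84 × 122.19 = 102.6396 now.
Offer 120 ≥ 102.6396, so the acquirer accepts.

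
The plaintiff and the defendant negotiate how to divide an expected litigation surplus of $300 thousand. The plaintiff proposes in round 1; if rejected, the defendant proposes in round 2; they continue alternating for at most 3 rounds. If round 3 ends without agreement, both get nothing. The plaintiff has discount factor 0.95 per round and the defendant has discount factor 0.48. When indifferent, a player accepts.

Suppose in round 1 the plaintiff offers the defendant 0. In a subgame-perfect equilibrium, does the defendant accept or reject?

Round 3 (the plaintiff proposes): rejection yields 0 for the defendant; the plaintiff offers 0 and keeps 300.
Round 2 (the defendant proposes): the plaintiff can get 300 next round, worth 0.95 × 300 = 285 now; the defendant offers that and keeps 15.
So by rejecting in round 1, the defendant gets 15 next round, worth 0.48 × 15 = 7.2 now.
Offer 0 < 7.2, so the defendant rejects.

Reject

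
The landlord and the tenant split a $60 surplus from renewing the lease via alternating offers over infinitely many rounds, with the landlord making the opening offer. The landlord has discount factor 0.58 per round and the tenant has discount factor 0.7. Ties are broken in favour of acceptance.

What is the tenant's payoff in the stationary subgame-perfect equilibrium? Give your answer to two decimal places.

When the landlord proposes, the tenant accepts any offer worth at least 0.7 times what the tenant would get by proposing next round; and vice versa.
This gives x = 60 − 0.7y and y = 60 − 0.58x, where x and y are each side's share when it proposes.
Hence (1 − 0.7·0.58)x = 60(1 − 0.7), i.e. 0.594·x = 18.
x ≈ 30.3030; the tenant's share is 60 − x ≈ 29.6970.

29.70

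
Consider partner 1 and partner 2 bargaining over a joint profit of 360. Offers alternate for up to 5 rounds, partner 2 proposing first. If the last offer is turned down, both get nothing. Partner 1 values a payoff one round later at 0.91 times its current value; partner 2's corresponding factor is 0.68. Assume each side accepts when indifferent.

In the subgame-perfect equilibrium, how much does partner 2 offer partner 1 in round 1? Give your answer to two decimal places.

Solve by backward induction from round 5.
Round 5 (partner 2 proposes): partner 1 will accept anything ≥ 0, so partner 2 offers 0 and keeps 360.
Round 4 (partner 1 proposes): partner 2 can get 360 next round, worth 0.68 × 360 = 244.8 now, so partner 1 offers 244.8, keeping 115.2.
Round 3 (partner 2 proposes): partner 1 can get 115.2 next round, worth 0.91 × 115.2 = 104.832 now. Partner 2 offers 104.832 and keeps 360 − 104.832 = 255.168.
Round 2 (partner 1 proposes): partner 2 can get 255.168 next round, worth 0.68 × 255.168 = 173.51424 now, so partner 1 offers 173.51424, keeping 186.48576.
Round 1 (partner 2 proposes): partner 1 can get 186.48576 next round, worth 0.91 × 186.48576 = 169.7020416 now; partner 2 offers that and keeps 190.2979584.

169.70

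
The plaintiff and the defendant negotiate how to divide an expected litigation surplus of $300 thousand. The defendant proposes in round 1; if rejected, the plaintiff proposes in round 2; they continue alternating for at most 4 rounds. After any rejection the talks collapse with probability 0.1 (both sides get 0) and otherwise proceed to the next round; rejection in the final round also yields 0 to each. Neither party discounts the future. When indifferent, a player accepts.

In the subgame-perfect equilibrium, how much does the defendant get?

Round 4 (the plaintiff proposes): rejection yields 0 for the defendant; the plaintiff offers 0 and keeps 300.
Round 3 (the defendant proposes): rejecting gives the plaintiff an expected 0.9 × 300 = 270; the defendant offers that and keeps 30.
Round 2 (the plaintiff proposes): rejecting gives the defendant an expected 0.9 × 30 = 27. The plaintiff offers 27 and keeps 300 − 27 = 273.
Round 1 (the defendant proposes): rejecting gives the plaintiff an expected 0.9 × 273 = 245.7, so the defendant offers 245.7, keeping 54.3.

54.3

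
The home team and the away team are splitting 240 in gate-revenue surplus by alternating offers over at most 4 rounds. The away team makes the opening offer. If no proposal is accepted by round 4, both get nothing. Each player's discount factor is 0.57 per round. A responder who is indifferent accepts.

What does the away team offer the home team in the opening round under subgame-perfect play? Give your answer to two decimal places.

Solve by backward induction from round 4.
Round 4 (the home team proposes): the away team will accept anything ≥ 0, so the home team offers 0 and keeps 240.
Round 3 (the away team proposes): the home team can get 240 next round, worth 0.57 × 240 = 136.8 now; the away team offers that and keeps 103.2.
Round 2 (the home team proposes): the away team can get 103.2 next round, worth 0.57 × 103.2 = 58.824 now; the home team offers that and keeps 181.176.
Round 1 (the away team proposes): the home team can get 181.176 next round, worth 0.57 × 181.176 = 103.27032 now, so the away team offers 103.27032, keeping 136.72968.

103.27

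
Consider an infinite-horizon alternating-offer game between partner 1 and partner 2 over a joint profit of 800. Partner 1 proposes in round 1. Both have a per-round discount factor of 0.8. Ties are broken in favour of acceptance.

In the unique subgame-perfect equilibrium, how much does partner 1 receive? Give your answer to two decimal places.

Let x be partner 1's share when partner 1 proposes and y be partner 2's share when partner 2 proposes.
Partner 2 accepts iff offered ≥ 0.8·y, so x = 800 − 0.8y. Symmetrically y = 800 − 0.8x.
Substituting: x = 800 − 0.8(800 − 0.8x), giving x(1 − 0.8·0.8) = 800(1 − 0.8).
So x = 800 × 0.2 / 0.36 ≈ 444.4444, and partner 2 receives 800 − x ≈ 355.5556.

444.44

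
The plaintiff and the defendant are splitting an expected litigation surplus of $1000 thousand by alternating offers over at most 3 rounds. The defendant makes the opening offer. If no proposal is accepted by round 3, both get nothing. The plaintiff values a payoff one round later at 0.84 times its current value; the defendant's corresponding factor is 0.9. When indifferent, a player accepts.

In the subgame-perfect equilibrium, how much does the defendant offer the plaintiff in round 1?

Solve by backward induction from round 3.
Round 3 (the defendant proposes): the plaintiff will accept anything ≥ 0, so the defendant offers 0 and keeps 1000.
Round 2 (the plaintiff proposes): the defendant can get 1000 next round, worth 0.9 × 1000 = 900 now. The plaintiff offers 900 and keeps 1000 − 900 = 100.
Round 1 (the defendant proposes): the plaintiff can get 100 next round, worth 0.84 × 100 = 84 now; the defendant offers that and keeps 916.

84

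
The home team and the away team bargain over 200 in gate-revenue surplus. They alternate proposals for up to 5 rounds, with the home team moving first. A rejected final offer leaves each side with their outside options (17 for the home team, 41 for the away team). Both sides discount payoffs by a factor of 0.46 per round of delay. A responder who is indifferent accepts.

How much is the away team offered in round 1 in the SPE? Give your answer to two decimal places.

62.03

By backward induction:
Round 5 (the home team proposes): the away team gets 41 if talks fail, so the home team offers 41 and keeps 159.
Round 4 (the away team proposes): the home team can get 159 next round, worth 0.46 × 159 = 73.14 now. The away team offers 73.14 and keeps 200 − 73.14 = 126.86.
Round 3 (the home team proposes): the away team can get 126.86 next round, worth 0.46 × 126.86 = 58.3556 now; the home team offers that and keeps 141.6444.
Round 2 (the away team proposes): the home team can get 141.6444 next round, worth 0.46 × 141.6444 = 65.156424 now; the away team offers that and keeps 134.843576.
Round 1 (the home team proposes): the away team can get 134.843576 next round, worth 0.46 × 134.843576 = 62.02804496 now; the home team offers that and keeps 137.97195504.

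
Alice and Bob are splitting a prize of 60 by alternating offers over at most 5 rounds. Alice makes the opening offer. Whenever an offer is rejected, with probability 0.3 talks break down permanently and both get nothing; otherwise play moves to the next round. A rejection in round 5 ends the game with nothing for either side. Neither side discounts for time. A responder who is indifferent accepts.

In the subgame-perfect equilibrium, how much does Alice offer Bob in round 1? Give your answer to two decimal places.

Round 5 (Alice proposes): rejection yields 0 for Bob; Alice offers 0 and keeps 60.
Round 4 (Bob proposes): rejecting gives Alice an expected 0.7 × 60 = 42. Bob offers 42 and keeps 60 − 42 = 18.
Round 3 (Alice proposes): rejecting gives Bob an expected 0.7 × 18 = 12.6. Alice offers 12.6 and keeps 60 − 12.6 = 47.4.
Round 2 (Bob proposes): rejecting gives Alice an expected 0.7 × 47.4 = 33.18, so Bob offers 33.18, keeping 26.82.
Round 1 (Alice proposes): rejecting gives Bob an expected 0.7 × 26.82 = 18.774, so Alice offers 18.774, keeping 41.226.

18.77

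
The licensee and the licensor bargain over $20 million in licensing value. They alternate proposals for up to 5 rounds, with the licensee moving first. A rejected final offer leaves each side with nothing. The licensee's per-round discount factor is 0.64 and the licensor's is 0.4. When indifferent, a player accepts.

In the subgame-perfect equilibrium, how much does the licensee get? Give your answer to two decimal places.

16.38

Round 5 (the licensee proposes): rejection yields 0 for the licensor; the licensee offers 0 and keeps 20.
Round 4 (the licensor proposes): the licensee can get 20 next round, worth 0.64 × 20 = 12.8 now, so the licensor offers 12.8, keeping 7.2.
Round 3 (the licensee proposes): the licensor can get 7.2 next round, worth 0.4 × 7.2 = 2.88 now, so the licensee offers 2.88, keeping 17.12.
Round 2 (the licensor proposes): the licensee can get 17.12 next round, worth 0.64 × 17.12 = 10.9568 now, so the licensor offers 10.9568, keeping 9.0432.
Round 1 (the licensee proposes): the licensor can get 9.0432 next round, worth 0.4 × 9.0432 = 3.61728 now. The licensee offers 3.61728 and keeps 20 − 3.61728 = 16.38272.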